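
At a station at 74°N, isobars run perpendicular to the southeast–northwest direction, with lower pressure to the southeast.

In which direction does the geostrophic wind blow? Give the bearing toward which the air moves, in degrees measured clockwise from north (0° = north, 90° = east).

225°

The pressure-gradient force points toward the southeast (bearing 135°).
Geostrophic balance: in the Northern Hemisphere the Coriolis force deflects motion to the right, so the geostrophic wind blows 90° to the right of the pressure-gradient force (low pressure on the left).
Rotating 135° by 90° clockwise gives 225° — the wind blows toward the southwest.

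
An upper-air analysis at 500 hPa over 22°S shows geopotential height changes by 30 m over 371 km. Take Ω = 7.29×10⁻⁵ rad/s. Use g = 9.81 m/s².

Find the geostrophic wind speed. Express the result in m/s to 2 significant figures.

Coriolis parameter at 22°S:
f = 2Ω sin φ = 2 × 7.29×10⁻⁵ × sin 22° = 5.46×10⁻⁵ s⁻¹
Height gradient: |∂Z/∂n| = 30 m / 371000 m = 8.09×10⁻⁵
On a pressure surface, geostrophic balance gives V_g = (g/f)|∂Z/∂n|:
V_g = 9.81 × 8.09×10⁻⁵ / 5.46×10⁻⁵ = 14.5 m/s

15 m/s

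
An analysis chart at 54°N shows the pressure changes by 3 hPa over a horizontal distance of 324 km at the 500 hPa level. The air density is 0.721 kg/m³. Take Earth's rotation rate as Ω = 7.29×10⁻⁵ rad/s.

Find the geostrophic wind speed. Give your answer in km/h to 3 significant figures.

Coriolis parameter at 54°N:
f = 2Ω sin φ = 2 × 7.29×10⁻⁵ × sin 54° = 1.18×10⁻⁴ s⁻¹
Pressure gradient: |∂P/∂n| = 300 Pa / 324000 m = 9.26×10⁻⁴ Pa/m
Geostrophic balance (pressure-gradient force = Coriolis force):
V_g = (1/(fρ)) |∂P/∂n| = 9.26×10⁻⁴ / (1.18×10⁻⁴ × 0.721) = 10.9 m/s
Converting: 10.9 m/s × 3.6 = 39.2 km/h

39.2 km/h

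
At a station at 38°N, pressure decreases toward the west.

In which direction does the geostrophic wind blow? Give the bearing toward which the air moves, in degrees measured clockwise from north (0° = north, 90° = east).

The pressure-gradient force points toward the west (bearing 270°).
Geostrophic balance: in the Northern Hemisphere the Coriolis force deflects motion to the right, so the geostrophic wind blows 90° to the right of the pressure-gradient force (low pressure on the left).
Rotating 270° by 90° clockwise gives 000° — the wind blows toward the north.

000°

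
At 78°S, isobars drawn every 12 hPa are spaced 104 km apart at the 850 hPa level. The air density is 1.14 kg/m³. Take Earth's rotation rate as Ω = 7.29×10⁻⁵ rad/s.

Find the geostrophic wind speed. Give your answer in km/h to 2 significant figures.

260 km/h

Coriolis parameter at 78°S:
f = 2Ω sin φ = 2 × 7.29×10⁻⁵ × sin 78° = 1.43×10⁻⁴ s⁻¹
Pressure gradient: |∂P/∂n| = 1200 Pa / 104000 m = 1.15×10⁻² Pa/m
Geostrophic balance (pressure-gradient force = Coriolis force):
V_g = (1/(fρ)) |∂P/∂n| = 1.15×10⁻² / (1.43×10⁻⁴ × 1.14) = 71.0 m/s
Converting: 71.0 m/s × 3.6 = 260 km/h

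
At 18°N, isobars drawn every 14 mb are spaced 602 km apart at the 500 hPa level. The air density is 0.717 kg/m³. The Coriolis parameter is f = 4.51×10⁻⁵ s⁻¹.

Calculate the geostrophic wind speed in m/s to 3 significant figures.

Pressure gradient: |∂P/∂n| = 1400 Pa / 602000 m = 2.33×10⁻³ Pa/m
Geostrophic balance (pressure-gradient force = Coriolis force):
V_g = (1/(fρ)) |∂P/∂n| = 2.33×10⁻³ / (4.51×10⁻⁵ × 0.717) = 71.9 m/s

71.9 m/s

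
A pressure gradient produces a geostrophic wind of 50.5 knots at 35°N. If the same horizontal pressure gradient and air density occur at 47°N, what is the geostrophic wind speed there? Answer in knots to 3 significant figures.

39.6 knots

With the same pressure gradient and density, V_g ∝ 1/f ∝ 1/sin φ.
V₂ = V₁ · sin φ₁ / sin φ₂ = 50.5 × sin 35° / sin 47°
V₂ = 50.5 × 0.5736/0.7314 = 39.6 knots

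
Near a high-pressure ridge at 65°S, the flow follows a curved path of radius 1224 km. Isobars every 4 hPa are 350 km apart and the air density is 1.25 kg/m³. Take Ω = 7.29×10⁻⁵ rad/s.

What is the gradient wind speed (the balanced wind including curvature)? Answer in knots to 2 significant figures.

14 knots

Coriolis parameter at 65°S:
f = 2Ω sin φ = 2 × 7.29×10⁻⁵ × sin 65° = 1.32×10⁻⁴ s⁻¹
Pressure gradient: |∂P/∂n| = 400 Pa / 350000 m = 1.14×10⁻³ Pa/m
Geostrophic speed: V_g = |∂P/∂n|/(fρ) = 1.14×10⁻³/(1.32×10⁻⁴ × 1.25) = 6.92 m/s
Around a high, pressure-gradient force acts outward with centrifugal, so Coriolis balances both:
fV = (1/ρ)|∂P/∂n| + V²/R  →  V² − fR·V + fR·V_g = 0
With fR = 1.32×10⁻⁴ × 1224×10³ m = 162 m/s:
V = [fR − √((fR)² − 4 fR V_g)]/2 = [162 − √(162² − 4×162×6.92)]/2 = 7.24 m/s
Supergeostrophic (V > V_g = 6.92 m/s), as expected around a high.
Converting: 7.24 m/s × 1.944 = 14 knots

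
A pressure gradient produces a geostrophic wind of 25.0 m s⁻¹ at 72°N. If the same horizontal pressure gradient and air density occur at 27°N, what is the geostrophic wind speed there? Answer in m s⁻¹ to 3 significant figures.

With the same pressure gradient and density, V_g ∝ 1/f ∝ 1/sin φ.
V₂ = V₁ · sin φ₁ / sin φ₂ = 25.0 × sin 72° / sin 27°
V₂ = 25.0 × 0.9511/0.4540 = 52.4 m s⁻¹

52.4 m s⁻¹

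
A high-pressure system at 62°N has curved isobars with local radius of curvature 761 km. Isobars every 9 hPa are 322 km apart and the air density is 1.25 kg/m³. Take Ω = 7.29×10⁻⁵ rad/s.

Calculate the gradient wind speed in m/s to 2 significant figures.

Coriolis parameter at 62°N:
f = 2Ω sin φ = 2 × 7.29×10⁻⁵ × sin 62° = 1.29×10⁻⁴ s⁻¹
Pressure gradient: |∂P/∂n| = 900 Pa / 322000 m = 2.80×10⁻³ Pa/m
Geostrophic speed: V_g = |∂P/∂n|/(fρ) = 2.80×10⁻³/(1.29×10⁻⁴ × 1.25) = 17.4 m/s
Around a high, pressure-gradient force acts outward with centrifugal, so Coriolis balances both:
fV = (1/ρ)|∂P/∂n| + V²/R  →  V² − fR·V + fR·V_g = 0
With fR = 1.29×10⁻⁴ × 761×10³ m = 98.0 m/s:
V = [fR − √((fR)² − 4 fR V_g)]/2 = [98.0 − √(98.0² − 4×98.0×17.4)]/2 = 22.6 m/s
Supergeostrophic (V > V_g = 17.4 m/s), as expected around a high.

23 m/s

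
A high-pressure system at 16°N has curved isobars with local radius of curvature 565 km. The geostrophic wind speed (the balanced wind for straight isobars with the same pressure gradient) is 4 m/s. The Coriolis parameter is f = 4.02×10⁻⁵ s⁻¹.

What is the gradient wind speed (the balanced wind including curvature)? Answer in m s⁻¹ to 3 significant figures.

5.18 m s⁻¹

Around a high, pressure-gradient force acts outward with centrifugal, so Coriolis balances both:
fV = (1/ρ)|∂P/∂n| + V²/R  →  V² − fR·V + fR·V_g = 0
With fR = 4.02×10⁻⁵ × 565×10³ m = 22.7 m/s:
V = [fR − √((fR)² − 4 fR V_g)]/2 = [22.7 − √(22.7² − 4×22.7×4)]/2 = 5.18 m/s
Supergeostrophic (V > V_g = 4 m/s), as expected around a high.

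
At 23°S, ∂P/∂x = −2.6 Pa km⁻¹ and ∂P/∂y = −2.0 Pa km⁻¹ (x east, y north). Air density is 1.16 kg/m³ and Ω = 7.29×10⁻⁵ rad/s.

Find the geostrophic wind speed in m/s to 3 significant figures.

Coriolis parameter at 23°S:
f = 2Ω sin φ = 2 × 7.29×10⁻⁵ × sin 23° = 5.70×10⁻⁵ s⁻¹
In the Southern Hemisphere f is negative: f = −5.70×10⁻⁵ s⁻¹.
Component geostrophic relations (x east, y north):
u_g = −(1/(fρ)) ∂P/∂y,  v_g = (1/(fρ)) ∂P/∂x
u_g = −(−2.0×10⁻³)/(−5.70×10⁻⁵ × 1.16) = −30.3 m/s;  v_g = (−2.6×10⁻³)/(−5.70×10⁻⁵ × 1.16) = 39.3 m/s
|V_g| = √(u_g² + v_g²) = 49.6 m/s

49.6 m/s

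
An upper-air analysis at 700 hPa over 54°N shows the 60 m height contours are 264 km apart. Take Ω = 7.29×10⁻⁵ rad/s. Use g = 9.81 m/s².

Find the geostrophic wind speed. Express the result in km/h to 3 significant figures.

Coriolis parameter at 54°N:
f = 2Ω sin φ = 2 × 7.29×10⁻⁵ × sin 54° = 1.18×10⁻⁴ s⁻¹
Height gradient: |∂Z/∂n| = 60 m / 264000 m = 2.27×10⁻⁴
On a pressure surface, geostrophic balance gives V_g = (g/f)|∂Z/∂n|:
V_g = 9.81 × 2.27×10⁻⁴ / 1.18×10⁻⁴ = 18.9 m/s
Converting: 18.9 m/s × 3.6 = 68.0 km/h

68.0 km/h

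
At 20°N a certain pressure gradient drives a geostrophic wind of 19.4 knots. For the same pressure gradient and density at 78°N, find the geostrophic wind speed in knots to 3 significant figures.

6.78 knots

With the same pressure gradient and density, V_g ∝ 1/f ∝ 1/sin φ.
V₂ = V₁ · sin φ₁ / sin φ₂ = 19.4 × sin 20° / sin 78°
V₂ = 19.4 × 0.3420/0.9781 = 6.78 knots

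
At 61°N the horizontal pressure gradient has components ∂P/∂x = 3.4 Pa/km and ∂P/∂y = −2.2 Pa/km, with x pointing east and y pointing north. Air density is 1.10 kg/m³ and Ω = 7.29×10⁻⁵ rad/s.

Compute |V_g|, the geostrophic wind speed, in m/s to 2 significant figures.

29 m/s

Coriolis parameter at 61°N:
f = 2Ω sin φ = 2 × 7.29×10⁻⁵ × sin 61° = 1.28×10⁻⁴ s⁻¹
Component geostrophic relations (x east, y north):
u_g = −(1/(fρ)) ∂P/∂y,  v_g = (1/(fρ)) ∂P/∂x
u_g = −(−2.2×10⁻³)/(1.28×10⁻⁴ × 1.10) = 15.7 m/s;  v_g = (3.4×10⁻³)/(1.28×10⁻⁴ × 1.10) = 24.2 m/s
|V_g| = √(u_g² + v_g²) = 28.9 m/s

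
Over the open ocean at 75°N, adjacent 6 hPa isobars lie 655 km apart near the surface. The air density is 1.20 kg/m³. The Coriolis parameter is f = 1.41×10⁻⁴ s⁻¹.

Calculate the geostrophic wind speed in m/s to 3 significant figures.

Pressure gradient: |∂P/∂n| = 600 Pa / 655000 m = 9.16×10⁻⁴ Pa/m
Geostrophic balance (pressure-gradient force = Coriolis force):
V_g = (1/(fρ)) |∂P/∂n| = 9.16×10⁻⁴ / (1.41×10⁻⁴ × 1.20) = 5.41 m/s

5.41 m/s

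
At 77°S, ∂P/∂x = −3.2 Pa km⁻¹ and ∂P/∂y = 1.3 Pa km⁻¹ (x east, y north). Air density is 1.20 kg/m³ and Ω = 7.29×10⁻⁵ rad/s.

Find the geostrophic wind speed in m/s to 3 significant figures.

Coriolis parameter at 77°S:
f = 2Ω sin φ = 2 × 7.29×10⁻⁵ × sin 77° = 1.42×10⁻⁴ s⁻¹
In the Southern Hemisphere f is negative: f = −1.42×10⁻⁴ s⁻¹.
Component geostrophic relations (x east, y north):
u_g = −(1/(fρ)) ∂P/∂y,  v_g = (1/(fρ)) ∂P/∂x
u_g = −(1.3×10⁻³)/(−1.42×10⁻⁴ × 1.20) = 7.63 m/s;  v_g = (−3.2×10⁻³)/(−1.42×10⁻⁴ × 1.20) = 18.8 m/s
|V_g| = √(u_g² + v_g²) = 20.3 m/s

20.3 m/s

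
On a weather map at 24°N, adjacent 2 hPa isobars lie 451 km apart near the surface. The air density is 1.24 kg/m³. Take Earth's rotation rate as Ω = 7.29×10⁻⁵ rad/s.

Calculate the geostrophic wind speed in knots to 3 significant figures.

Coriolis parameter at 24°N:
f = 2Ω sin φ = 2 × 7.29×10⁻⁵ × sin 24° = 5.93×10⁻⁵ s⁻¹
Pressure gradient: |∂P/∂n| = 200 Pa / 451000 m = 4.43×10⁻⁴ Pa/m
Geostrophic balance (pressure-gradient force = Coriolis force):
V_g = (1/(fρ)) |∂P/∂n| = 4.43×10⁻⁴ / (5.93×10⁻⁵ × 1.24) = 6.03 m/s
Converting: 6.03 m/s × 1.944 = 11.7 knots

11.7 knots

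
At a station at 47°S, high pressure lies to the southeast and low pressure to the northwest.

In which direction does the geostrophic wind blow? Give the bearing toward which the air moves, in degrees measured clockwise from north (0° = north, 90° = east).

225°

The pressure-gradient force points toward the northwest (bearing 315°).
Geostrophic balance: in the Southern Hemisphere the Coriolis force deflects motion to the left, so the geostrophic wind blows 90° to the left of the pressure-gradient force (low pressure on the right).
Rotating 315° by 90° counterclockwise gives 225° — the wind blows toward the southwest.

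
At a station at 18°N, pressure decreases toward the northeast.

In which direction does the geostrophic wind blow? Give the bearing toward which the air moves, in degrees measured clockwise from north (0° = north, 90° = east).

The pressure-gradient force points toward the northeast (bearing 045°).
Geostrophic balance: in the Northern Hemisphere the Coriolis force deflects motion to the right, so the geostrophic wind blows 90° to the right of the pressure-gradient force (low pressure on the left).
Rotating 045° by 90° clockwise gives 135° — the wind blows toward the southeast.

135°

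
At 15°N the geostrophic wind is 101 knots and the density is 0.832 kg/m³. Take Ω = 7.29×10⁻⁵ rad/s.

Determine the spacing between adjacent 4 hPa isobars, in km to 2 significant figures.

250 km

Coriolis parameter at 15°N:
f = 2Ω sin φ = 2 × 7.29×10⁻⁵ × sin 15° = 3.77×10⁻⁵ s⁻¹
Wind speed in SI: 101 knots = 52.0 m/s
Geostrophic balance rearranged: |∂P/∂n| = f ρ V_g
|∂P/∂n| = 3.77×10⁻⁵ × 0.832 × 52.0 = 1.63×10⁻³ Pa/m
Isobar spacing: Δn = ΔP/|∂P/∂n| = 400 Pa / 1.63×10⁻³ Pa/m = 245202 m ≈ 250 km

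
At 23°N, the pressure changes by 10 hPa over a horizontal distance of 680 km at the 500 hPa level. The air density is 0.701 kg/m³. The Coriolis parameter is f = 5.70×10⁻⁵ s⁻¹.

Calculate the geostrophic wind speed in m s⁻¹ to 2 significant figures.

Pressure gradient: |∂P/∂n| = 1000 Pa / 680000 m = 1.47×10⁻³ Pa/m
Geostrophic balance (pressure-gradient force = Coriolis force):
V_g = (1/(fρ)) |∂P/∂n| = 1.47×10⁻³ / (5.70×10⁻⁵ × 0.701) = 36.8 m/s

37 m s⁻¹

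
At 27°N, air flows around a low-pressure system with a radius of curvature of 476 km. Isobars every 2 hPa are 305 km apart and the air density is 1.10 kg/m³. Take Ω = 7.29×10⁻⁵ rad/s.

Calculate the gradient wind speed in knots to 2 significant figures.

14 knots

Coriolis parameter at 27°N:
f = 2Ω sin φ = 2 × 7.29×10⁻⁵ × sin 27° = 6.62×10⁻⁵ s⁻¹
Pressure gradient: |∂P/∂n| = 200 Pa / 305000 m = 6.56×10⁻⁴ Pa/m
Geostrophic speed: V_g = |∂P/∂n|/(fρ) = 6.56×10⁻⁴/(6.62×10⁻⁵ × 1.10) = 9.01 m/s
Around a low, centrifugal force acts outward with Coriolis, so pressure-gradient force balances both:
(1/ρ)|∂P/∂n| = fV + V²/R  →  V² + fR·V − fR·V_g = 0
With fR = 6.62×10⁻⁵ × 476×10³ m = 31.5 m/s:
V = [−fR + √((fR)² + 4 fR V_g)]/2 = [−31.5 + √(31.5² + 4×31.5×9.01)]/2 = 7.31 m/s
Subgeostrophic (V < V_g = 9.01 m/s), as expected around a low.
Converting: 7.31 m/s × 1.944 = 14 knots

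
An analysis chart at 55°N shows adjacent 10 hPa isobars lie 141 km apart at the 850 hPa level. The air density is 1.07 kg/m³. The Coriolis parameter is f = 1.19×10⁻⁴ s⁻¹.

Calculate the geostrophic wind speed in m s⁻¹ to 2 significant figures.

Pressure gradient: |∂P/∂n| = 1000 Pa / 141000 m = 7.09×10⁻³ Pa/m
Geostrophic balance (pressure-gradient force = Coriolis force):
V_g = (1/(fρ)) |∂P/∂n| = 7.09×10⁻³ / (1.19×10⁻⁴ × 1.07) = 55.7 m/s

56 m s⁻¹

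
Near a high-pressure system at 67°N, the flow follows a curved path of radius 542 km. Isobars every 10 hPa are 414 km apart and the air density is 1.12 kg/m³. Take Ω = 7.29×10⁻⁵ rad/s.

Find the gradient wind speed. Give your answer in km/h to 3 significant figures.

Coriolis parameter at 67°N:
f = 2Ω sin φ = 2 × 7.29×10⁻⁵ × sin 67° = 1.34×10⁻⁴ s⁻¹
Pressure gradient: |∂P/∂n| = 1000 Pa / 414000 m = 2.42×10⁻³ Pa/m
Geostrophic speed: V_g = |∂P/∂n|/(fρ) = 2.42×10⁻³/(1.34×10⁻⁴ × 1.12) = 16.1 m/s
Around a high, pressure-gradient force acts outward with centrifugal, so Coriolis balances both:
fV = (1/ρ)|∂P/∂n| + V²/R  →  V² − fR·V + fR·V_g = 0
With fR = 1.34×10⁻⁴ × 542×10³ m = 72.7 m/s:
V = [fR − √((fR)² − 4 fR V_g)]/2 = [72.7 − √(72.7² − 4×72.7×16.1)]/2 = 24 m/s
Supergeostrophic (V > V_g = 16.1 m/s), as expected around a high.
Converting: 24 m/s × 3.6 = 86.3 km/h

86.3 km/h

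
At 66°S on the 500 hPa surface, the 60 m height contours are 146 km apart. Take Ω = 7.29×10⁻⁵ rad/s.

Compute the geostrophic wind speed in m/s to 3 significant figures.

30.3 m/s

Coriolis parameter at 66°S:
f = 2Ω sin φ = 2 × 7.29×10⁻⁵ × sin 66° = 1.33×10⁻⁴ s⁻¹
Height gradient: |∂Z/∂n| = 60 m / 146000 m = 4.11×10⁻⁴
On a pressure surface, geostrophic balance gives V_g = (g/f)|∂Z/∂n|:
V_g = 9.81 × 4.11×10⁻⁴ / 1.33×10⁻⁴ = 30.3 m/s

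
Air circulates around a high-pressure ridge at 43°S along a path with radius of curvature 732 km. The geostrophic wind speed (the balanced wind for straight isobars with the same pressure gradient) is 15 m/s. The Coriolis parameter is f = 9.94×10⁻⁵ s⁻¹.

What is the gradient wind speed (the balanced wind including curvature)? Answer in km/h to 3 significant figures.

76.1 km/h

Around a high, pressure-gradient force acts outward with centrifugal, so Coriolis balances both:
fV = (1/ρ)|∂P/∂n| + V²/R  →  V² − fR·V + fR·V_g = 0
With fR = 9.94×10⁻⁵ × 732×10³ m = 72.8 m/s:
V = [fR − √((fR)² − 4 fR V_g)]/2 = [72.8 − √(72.8² − 4×72.8×15)]/2 = 21.1 m/s
Supergeostrophic (V > V_g = 15 m/s), as expected around a high.
Converting: 21.1 m/s × 3.6 = 76.1 km/h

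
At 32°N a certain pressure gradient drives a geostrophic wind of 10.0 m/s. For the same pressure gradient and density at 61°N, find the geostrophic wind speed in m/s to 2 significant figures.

6.1 m/s

With the same pressure gradient and density, V_g ∝ 1/f ∝ 1/sin φ.
V₂ = V₁ · sin φ₁ / sin φ₂ = 10.0 × sin 32° / sin 61°
V₂ = 10.0 × 0.5299/0.8746 = 6.1 m/s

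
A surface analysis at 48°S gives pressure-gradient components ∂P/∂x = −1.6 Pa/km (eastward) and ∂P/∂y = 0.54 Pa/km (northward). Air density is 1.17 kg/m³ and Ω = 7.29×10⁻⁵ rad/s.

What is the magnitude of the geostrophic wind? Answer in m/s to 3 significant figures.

13.3 m/s

Coriolis parameter at 48°S:
f = 2Ω sin φ = 2 × 7.29×10⁻⁵ × sin 48° = 1.08×10⁻⁴ s⁻¹
In the Southern Hemisphere f is negative: f = −1.08×10⁻⁴ s⁻¹.
Component geostrophic relations (x east, y north):
u_g = −(1/(fρ)) ∂P/∂y,  v_g = (1/(fρ)) ∂P/∂x
u_g = −(0.54×10⁻³)/(−1.08×10⁻⁴ × 1.17) = 4.26 m/s;  v_g = (−1.6×10⁻³)/(−1.08×10⁻⁴ × 1.17) = 12.6 m/s
|V_g| = √(u_g² + v_g²) = 13.3 m/s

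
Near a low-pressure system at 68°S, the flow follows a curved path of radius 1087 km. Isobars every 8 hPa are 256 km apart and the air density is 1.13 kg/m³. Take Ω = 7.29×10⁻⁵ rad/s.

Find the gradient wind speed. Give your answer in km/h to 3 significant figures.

65.5 km/h

Coriolis parameter at 68°S:
f = 2Ω sin φ = 2 × 7.29×10⁻⁵ × sin 68° = 1.35×10⁻⁴ s⁻¹
Pressure gradient: |∂P/∂n| = 800 Pa / 256000 m = 3.12×10⁻³ Pa/m
Geostrophic speed: V_g = |∂P/∂n|/(fρ) = 3.12×10⁻³/(1.35×10⁻⁴ × 1.13) = 20.5 m/s
Around a low, centrifugal force acts outward with Coriolis, so pressure-gradient force balances both:
(1/ρ)|∂P/∂n| = fV + V²/R  →  V² + fR·V − fR·V_g = 0
With fR = 1.35×10⁻⁴ × 1087×10³ m = 147 m/s:
V = [−fR + √((fR)² + 4 fR V_g)]/2 = [−147 + √(147² + 4×147×20.5)]/2 = 18.2 m/s
Subgeostrophic (V < V_g = 20.5 m/s), as expected around a low.
Converting: 18.2 m/s × 3.6 = 65.5 km/h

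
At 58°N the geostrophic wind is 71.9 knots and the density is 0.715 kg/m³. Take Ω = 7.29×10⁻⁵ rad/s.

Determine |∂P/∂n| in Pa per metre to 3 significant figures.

Coriolis parameter at 58°N:
f = 2Ω sin φ = 2 × 7.29×10⁻⁵ × sin 58° = 1.24×10⁻⁴ s⁻¹
Wind speed in SI: 71.9 knots = 37.0 m/s
Geostrophic balance rearranged: |∂P/∂n| = f ρ V_g
|∂P/∂n| = 1.24×10⁻⁴ × 0.715 × 37.0 = 3.27×10⁻³ Pa/m

3.27×10⁻³ Pa/m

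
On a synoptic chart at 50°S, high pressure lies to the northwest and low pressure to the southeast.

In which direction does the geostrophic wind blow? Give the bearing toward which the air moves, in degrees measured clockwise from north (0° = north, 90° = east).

The pressure-gradient force points toward the southeast (bearing 135°).
Geostrophic balance: in the Southern Hemisphere the Coriolis force deflects motion to the left, so the geostrophic wind blows 90° to the left of the pressure-gradient force (low pressure on the right).
Rotating 135° by 90° counterclockwise gives 045° — the wind blows toward the northeast.

045°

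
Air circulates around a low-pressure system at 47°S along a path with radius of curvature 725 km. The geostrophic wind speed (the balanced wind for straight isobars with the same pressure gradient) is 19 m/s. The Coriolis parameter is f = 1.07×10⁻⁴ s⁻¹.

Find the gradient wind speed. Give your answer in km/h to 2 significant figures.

57 km/h

Around a low, centrifugal force acts outward with Coriolis, so pressure-gradient force balances both:
(1/ρ)|∂P/∂n| = fV + V²/R  →  V² + fR·V − fR·V_g = 0
With fR = 1.07×10⁻⁴ × 725×10³ m = 77.6 m/s:
V = [−fR + √((fR)² + 4 fR V_g)]/2 = [−77.6 + √(77.6² + 4×77.6×19)]/2 = 15.8 m/s
Subgeostrophic (V < V_g = 19 m/s), as expected around a low.
Converting: 15.8 m/s × 3.6 = 57 km/h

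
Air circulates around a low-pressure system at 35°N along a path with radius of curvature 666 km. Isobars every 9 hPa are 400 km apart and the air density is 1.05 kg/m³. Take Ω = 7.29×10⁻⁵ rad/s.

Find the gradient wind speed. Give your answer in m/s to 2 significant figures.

Coriolis parameter at 35°N:
f = 2Ω sin φ = 2 × 7.29×10⁻⁵ × sin 35° = 8.36×10⁻⁵ s⁻¹
Pressure gradient: |∂P/∂n| = 900 Pa / 400000 m = 2.25×10⁻³ Pa/m
Geostrophic speed: V_g = |∂P/∂n|/(fρ) = 2.25×10⁻³/(8.36×10⁻⁵ × 1.05) = 25.6 m/s
Around a low, centrifugal force acts outward with Coriolis, so pressure-gradient force balances both:
(1/ρ)|∂P/∂n| = fV + V²/R  →  V² + fR·V − fR·V_g = 0
With fR = 8.36×10⁻⁵ × 666×10³ m = 55.7 m/s:
V = [−fR + √((fR)² + 4 fR V_g)]/2 = [−55.7 + √(55.7² + 4×55.7×25.6)]/2 = 19.1 m/s
Subgeostrophic (V < V_g = 25.6 m/s), as expected around a low.

19 m/s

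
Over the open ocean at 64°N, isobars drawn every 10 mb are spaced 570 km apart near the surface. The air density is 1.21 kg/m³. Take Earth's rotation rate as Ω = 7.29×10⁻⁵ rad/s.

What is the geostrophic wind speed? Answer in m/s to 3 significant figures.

11.1 m/s

Coriolis parameter at 64°N:
f = 2Ω sin φ = 2 × 7.29×10⁻⁵ × sin 64° = 1.31×10⁻⁴ s⁻¹
Pressure gradient: |∂P/∂n| = 1000 Pa / 570000 m = 1.75×10⁻³ Pa/m
Geostrophic balance (pressure-gradient force = Coriolis force):
V_g = (1/(fρ)) |∂P/∂n| = 1.75×10⁻³ / (1.31×10⁻⁴ × 1.21) = 11.1 m/s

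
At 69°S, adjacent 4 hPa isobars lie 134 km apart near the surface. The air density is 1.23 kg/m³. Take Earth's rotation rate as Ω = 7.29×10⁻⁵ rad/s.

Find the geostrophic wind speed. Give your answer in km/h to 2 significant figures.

Coriolis parameter at 69°S:
f = 2Ω sin φ = 2 × 7.29×10⁻⁵ × sin 69° = 1.36×10⁻⁴ s⁻¹
Pressure gradient: |∂P/∂n| = 400 Pa / 134000 m = 2.99×10⁻³ Pa/m
Geostrophic balance (pressure-gradient force = Coriolis force):
V_g = (1/(fρ)) |∂P/∂n| = 2.99×10⁻³ / (1.36×10⁻⁴ × 1.23) = 17.8 m/s
Converting: 17.8 m/s × 3.6 = 64 km/h

64 km/h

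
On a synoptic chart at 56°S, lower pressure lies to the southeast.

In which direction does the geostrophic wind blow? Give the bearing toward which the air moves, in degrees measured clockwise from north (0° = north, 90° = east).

045°

The pressure-gradient force points toward the southeast (bearing 135°).
Geostrophic balance: in the Southern Hemisphere the Coriolis force deflects motion to the left, so the geostrophic wind blows 90° to the left of the pressure-gradient force (low pressure on the right).
Rotating 135° by 90° counterclockwise gives 045° — the wind blows toward the northeast.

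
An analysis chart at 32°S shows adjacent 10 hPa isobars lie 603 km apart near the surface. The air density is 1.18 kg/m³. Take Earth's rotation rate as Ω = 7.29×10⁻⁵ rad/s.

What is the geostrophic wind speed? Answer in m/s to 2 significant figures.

18 m/s

Coriolis parameter at 32°S:
f = 2Ω sin φ = 2 × 7.29×10⁻⁵ × sin 32° = 7.73×10⁻⁵ s⁻¹
Pressure gradient: |∂P/∂n| = 1000 Pa / 603000 m = 1.66×10⁻³ Pa/m
Geostrophic balance (pressure-gradient force = Coriolis force):
V_g = (1/(fρ)) |∂P/∂n| = 1.66×10⁻³ / (7.73×10⁻⁵ × 1.18) = 18.2 m/s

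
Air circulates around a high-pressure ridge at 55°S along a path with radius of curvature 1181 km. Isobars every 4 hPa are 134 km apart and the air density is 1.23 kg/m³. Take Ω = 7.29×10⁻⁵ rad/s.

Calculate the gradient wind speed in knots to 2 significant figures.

48 knots

Coriolis parameter at 55°S:
f = 2Ω sin φ = 2 × 7.29×10⁻⁵ × sin 55° = 1.19×10⁻⁴ s⁻¹
Pressure gradient: |∂P/∂n| = 400 Pa / 134000 m = 2.99×10⁻³ Pa/m
Geostrophic speed: V_g = |∂P/∂n|/(fρ) = 2.99×10⁻³/(1.19×10⁻⁴ × 1.23) = 20.3 m/s
Around a high, pressure-gradient force acts outward with centrifugal, so Coriolis balances both:
fV = (1/ρ)|∂P/∂n| + V²/R  →  V² − fR·V + fR·V_g = 0
With fR = 1.19×10⁻⁴ × 1181×10³ m = 141 m/s:
V = [fR − √((fR)² − 4 fR V_g)]/2 = [141 − √(141² − 4×141×20.3)]/2 = 24.6 m/s
Supergeostrophic (V > V_g = 20.3 m/s), as expected around a high.
Converting: 24.6 m/s × 1.944 = 48 knots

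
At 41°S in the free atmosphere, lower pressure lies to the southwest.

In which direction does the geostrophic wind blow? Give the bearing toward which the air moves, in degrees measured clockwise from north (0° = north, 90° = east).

135°

The pressure-gradient force points toward the southwest (bearing 225°).
Geostrophic balance: in the Southern Hemisphere the Coriolis force deflects motion to the left, so the geostrophic wind blows 90° to the left of the pressure-gradient force (low pressure on the right).
Rotating 225° by 90° counterclockwise gives 135° — the wind blows toward the southeast.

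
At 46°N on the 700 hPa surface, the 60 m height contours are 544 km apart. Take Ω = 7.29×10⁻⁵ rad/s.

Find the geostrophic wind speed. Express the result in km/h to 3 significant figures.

Coriolis parameter at 46°N:
f = 2Ω sin φ = 2 × 7.29×10⁻⁵ × sin 46° = 1.05×10⁻⁴ s⁻¹
Height gradient: |∂Z/∂n| = 60 m / 544000 m = 1.10×10⁻⁴
On a pressure surface, geostrophic balance gives V_g = (g/f)|∂Z/∂n|:
V_g = 9.81 × 1.10×10⁻⁴ / 1.05×10⁻⁴ = 10.3 m/s
Converting: 10.3 m/s × 3.6 = 37.1 km/h

37.1 km/h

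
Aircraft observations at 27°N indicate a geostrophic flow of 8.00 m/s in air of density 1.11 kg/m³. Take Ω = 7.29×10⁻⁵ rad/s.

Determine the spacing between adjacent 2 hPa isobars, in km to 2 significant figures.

340 km

Coriolis parameter at 27°N:
f = 2Ω sin φ = 2 × 7.29×10⁻⁵ × sin 27° = 6.62×10⁻⁵ s⁻¹
Geostrophic balance rearranged: |∂P/∂n| = f ρ V_g
|∂P/∂n| = 6.62×10⁻⁵ × 1.11 × 8.00 = 5.88×10⁻⁴ Pa/m
Isobar spacing: Δn = ΔP/|∂P/∂n| = 200 Pa / 5.88×10⁻⁴ Pa/m = 340261 m ≈ 340 km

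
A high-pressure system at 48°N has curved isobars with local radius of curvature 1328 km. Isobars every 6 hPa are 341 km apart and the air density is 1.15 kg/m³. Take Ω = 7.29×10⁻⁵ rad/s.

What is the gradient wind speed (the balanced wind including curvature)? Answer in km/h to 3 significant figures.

57.1 km/h

Coriolis parameter at 48°N:
f = 2Ω sin φ = 2 × 7.29×10⁻⁵ × sin 48° = 1.08×10⁻⁴ s⁻¹
Pressure gradient: |∂P/∂n| = 600 Pa / 341000 m = 1.76×10⁻³ Pa/m
Geostrophic speed: V_g = |∂P/∂n|/(fρ) = 1.76×10⁻³/(1.08×10⁻⁴ × 1.15) = 14.1 m/s
Around a high, pressure-gradient force acts outward with centrifugal, so Coriolis balances both:
fV = (1/ρ)|∂P/∂n| + V²/R  →  V² − fR·V + fR·V_g = 0
With fR = 1.08×10⁻⁴ × 1328×10³ m = 144 m/s:
V = [fR − √((fR)² − 4 fR V_g)]/2 = [144 − √(144² − 4×144×14.1)]/2 = 15.9 m/s
Supergeostrophic (V > V_g = 14.1 m/s), as expected around a high.
Converting: 15.9 m/s × 3.6 = 57.1 km/h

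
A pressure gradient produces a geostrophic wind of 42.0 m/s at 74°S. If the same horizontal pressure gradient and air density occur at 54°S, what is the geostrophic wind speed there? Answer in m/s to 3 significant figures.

49.9 m/s

With the same pressure gradient and density, V_g ∝ 1/f ∝ 1/sin φ.
V₂ = V₁ · sin φ₁ / sin φ₂ = 42.0 × sin 74° / sin 54°
V₂ = 42.0 × 0.9613/0.8090 = 49.9 m/s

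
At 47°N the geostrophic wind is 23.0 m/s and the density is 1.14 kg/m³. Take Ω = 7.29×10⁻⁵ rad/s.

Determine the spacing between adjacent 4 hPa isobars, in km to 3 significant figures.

143 km

Coriolis parameter at 47°N:
f = 2Ω sin φ = 2 × 7.29×10⁻⁵ × sin 47° = 1.07×10⁻⁴ s⁻¹
Geostrophic balance rearranged: |∂P/∂n| = f ρ V_g
|∂P/∂n| = 1.07×10⁻⁴ × 1.14 × 23.0 = 2.80×10⁻³ Pa/m
Isobar spacing: Δn = ΔP/|∂P/∂n| = 400 Pa / 2.80×10⁻³ Pa/m = 143068 m ≈ 143 km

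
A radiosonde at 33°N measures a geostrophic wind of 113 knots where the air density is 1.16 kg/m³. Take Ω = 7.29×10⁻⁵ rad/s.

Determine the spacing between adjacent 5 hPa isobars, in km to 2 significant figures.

Coriolis parameter at 33°N:
f = 2Ω sin φ = 2 × 7.29×10⁻⁵ × sin 33° = 7.94×10⁻⁵ s⁻¹
Wind speed in SI: 113 knots = 58.1 m/s
Geostrophic balance rearranged: |∂P/∂n| = f ρ V_g
|∂P/∂n| = 7.94×10⁻⁵ × 1.16 × 58.1 = 5.35×10⁻³ Pa/m
Isobar spacing: Δn = ΔP/|∂P/∂n| = 500 Pa / 5.35×10⁻³ Pa/m = 93375 m ≈ 93 km

93 km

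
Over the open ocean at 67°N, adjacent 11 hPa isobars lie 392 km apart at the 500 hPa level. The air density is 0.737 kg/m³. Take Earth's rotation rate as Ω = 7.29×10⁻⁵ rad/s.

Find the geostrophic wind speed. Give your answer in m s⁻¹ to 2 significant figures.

Coriolis parameter at 67°N:
f = 2Ω sin φ = 2 × 7.29×10⁻⁵ × sin 67° = 1.34×10⁻⁴ s⁻¹
Pressure gradient: |∂P/∂n| = 1100 Pa / 392000 m = 2.81×10⁻³ Pa/m
Geostrophic balance (pressure-gradient force = Coriolis force):
V_g = (1/(fρ)) |∂P/∂n| = 2.81×10⁻³ / (1.34×10⁻⁴ × 0.737) = 28.4 m/s

28 m s⁻¹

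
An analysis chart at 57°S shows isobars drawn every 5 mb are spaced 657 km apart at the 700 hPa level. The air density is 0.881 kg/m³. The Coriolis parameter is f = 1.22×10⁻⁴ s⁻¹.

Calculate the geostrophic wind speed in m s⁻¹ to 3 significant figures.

Pressure gradient: |∂P/∂n| = 500 Pa / 657000 m = 7.61×10⁻⁴ Pa/m
Geostrophic balance (pressure-gradient force = Coriolis force):
V_g = (1/(fρ)) |∂P/∂n| = 7.61×10⁻⁴ / (1.22×10⁻⁴ × 0.881) = 7.08 m/s

7.08 m s⁻¹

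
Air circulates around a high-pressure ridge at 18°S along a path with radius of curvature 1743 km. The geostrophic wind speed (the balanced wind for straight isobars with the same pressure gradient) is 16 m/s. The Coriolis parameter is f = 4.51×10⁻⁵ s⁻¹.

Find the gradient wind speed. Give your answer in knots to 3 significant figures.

Around a high, pressure-gradient force acts outward with centrifugal, so Coriolis balances both:
fV = (1/ρ)|∂P/∂n| + V²/R  →  V² − fR·V + fR·V_g = 0
With fR = 4.51×10⁻⁵ × 1743×10³ m = 78.6 m/s:
V = [fR − √((fR)² − 4 fR V_g)]/2 = [78.6 − √(78.6² − 4×78.6×16)]/2 = 22.4 m/s
Supergeostrophic (V > V_g = 16 m/s), as expected around a high.
Converting: 22.4 m/s × 1.944 = 43.5 knots

43.5 knots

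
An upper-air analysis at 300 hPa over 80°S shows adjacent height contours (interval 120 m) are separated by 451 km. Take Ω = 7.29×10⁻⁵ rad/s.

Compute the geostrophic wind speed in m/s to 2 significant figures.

Coriolis parameter at 80°S:
f = 2Ω sin φ = 2 × 7.29×10⁻⁵ × sin 80° = 1.44×10⁻⁴ s⁻¹
Height gradient: |∂Z/∂n| = 120 m / 451000 m = 2.66×10⁻⁴
On a pressure surface, geostrophic balance gives V_g = (g/f)|∂Z/∂n|:
V_g = 9.81 × 2.66×10⁻⁴ / 1.44×10⁻⁴ = 18.2 m/s

18 m/s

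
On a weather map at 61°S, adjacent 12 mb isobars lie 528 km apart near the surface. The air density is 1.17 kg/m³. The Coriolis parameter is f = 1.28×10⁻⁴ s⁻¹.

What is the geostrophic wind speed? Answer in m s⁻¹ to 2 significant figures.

Pressure gradient: |∂P/∂n| = 1200 Pa / 528000 m = 2.27×10⁻³ Pa/m
Geostrophic balance (pressure-gradient force = Coriolis force):
V_g = (1/(fρ)) |∂P/∂n| = 2.27×10⁻³ / (1.28×10⁻⁴ × 1.17) = 15.2 m/s

15 m s⁻¹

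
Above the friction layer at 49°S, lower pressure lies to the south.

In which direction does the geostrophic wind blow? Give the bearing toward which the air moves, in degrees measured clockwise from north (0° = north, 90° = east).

The pressure-gradient force points toward the south (bearing 180°).
Geostrophic balance: in the Southern Hemisphere the Coriolis force deflects motion to the left, so the geostrophic wind blows 90° to the left of the pressure-gradient force (low pressure on the right).
Rotating 180° by 90° counterclockwise gives 090° — the wind blows toward the east.

090°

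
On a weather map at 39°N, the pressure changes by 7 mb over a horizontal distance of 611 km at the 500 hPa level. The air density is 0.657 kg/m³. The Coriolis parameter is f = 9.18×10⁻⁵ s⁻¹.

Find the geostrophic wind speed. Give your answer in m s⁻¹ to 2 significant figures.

19 m s⁻¹

Pressure gradient: |∂P/∂n| = 700 Pa / 611000 m = 1.15×10⁻³ Pa/m
Geostrophic balance (pressure-gradient force = Coriolis force):
V_g = (1/(fρ)) |∂P/∂n| = 1.15×10⁻³ / (9.18×10⁻⁵ × 0.657) = 19.0 m/s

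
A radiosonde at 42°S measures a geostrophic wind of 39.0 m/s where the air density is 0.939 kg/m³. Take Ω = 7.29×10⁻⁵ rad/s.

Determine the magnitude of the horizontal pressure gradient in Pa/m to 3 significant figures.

3.57×10⁻³ Pa/m

Coriolis parameter at 42°S:
f = 2Ω sin φ = 2 × 7.29×10⁻⁵ × sin 42° = 9.76×10⁻⁵ s⁻¹
Geostrophic balance rearranged: |∂P/∂n| = f ρ V_g
|∂P/∂n| = 9.76×10⁻⁵ × 0.939 × 39.0 = 3.57×10⁻³ Pa/m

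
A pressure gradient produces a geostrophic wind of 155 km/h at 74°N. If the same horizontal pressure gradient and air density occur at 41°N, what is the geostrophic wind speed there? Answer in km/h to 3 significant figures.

227 km/h

With the same pressure gradient and density, V_g ∝ 1/f ∝ 1/sin φ.
V₂ = V₁ · sin φ₁ / sin φ₂ = 155 × sin 74° / sin 41°
V₂ = 155 × 0.9613/0.6561 = 227 km/h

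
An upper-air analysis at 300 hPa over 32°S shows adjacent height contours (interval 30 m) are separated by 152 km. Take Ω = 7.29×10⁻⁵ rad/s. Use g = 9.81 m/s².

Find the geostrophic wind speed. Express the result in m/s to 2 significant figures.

25 m/s

Coriolis parameter at 32°S:
f = 2Ω sin φ = 2 × 7.29×10⁻⁵ × sin 32° = 7.73×10⁻⁵ s⁻¹
Height gradient: |∂Z/∂n| = 30 m / 152000 m = 1.97×10⁻⁴
On a pressure surface, geostrophic balance gives V_g = (g/f)|∂Z/∂n|:
V_g = 9.81 × 1.97×10⁻⁴ / 7.73×10⁻⁵ = 25.1 m/s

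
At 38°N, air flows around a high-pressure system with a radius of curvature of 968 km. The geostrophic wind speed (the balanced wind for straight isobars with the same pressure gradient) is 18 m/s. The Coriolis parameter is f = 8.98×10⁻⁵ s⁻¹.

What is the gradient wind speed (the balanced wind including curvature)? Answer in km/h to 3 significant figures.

Around a high, pressure-gradient force acts outward with centrifugal, so Coriolis balances both:
fV = (1/ρ)|∂P/∂n| + V²/R  →  V² − fR·V + fR·V_g = 0
With fR = 8.98×10⁻⁵ × 968×10³ m = 86.9 m/s:
V = [fR − √((fR)² − 4 fR V_g)]/2 = [86.9 − √(86.9² − 4×86.9×18)]/2 = 25.5 m/s
Supergeostrophic (V > V_g = 18 m/s), as expected around a high.
Converting: 25.5 m/s × 3.6 = 91.6 km/h

91.6 km/h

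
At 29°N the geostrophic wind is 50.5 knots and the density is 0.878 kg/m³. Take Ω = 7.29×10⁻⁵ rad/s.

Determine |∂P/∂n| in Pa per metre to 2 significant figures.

Coriolis parameter at 29°N:
f = 2Ω sin φ = 2 × 7.29×10⁻⁵ × sin 29° = 7.07×10⁻⁵ s⁻¹
Wind speed in SI: 50.5 knots = 26.0 m/s
Geostrophic balance rearranged: |∂P/∂n| = f ρ V_g
|∂P/∂n| = 7.07×10⁻⁵ × 0.878 × 26.0 = 1.61×10⁻³ Pa/m

1.6×10⁻³ Pa/m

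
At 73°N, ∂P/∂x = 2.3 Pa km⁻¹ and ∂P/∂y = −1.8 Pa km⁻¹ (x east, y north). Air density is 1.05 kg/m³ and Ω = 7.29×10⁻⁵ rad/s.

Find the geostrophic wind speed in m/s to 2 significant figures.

20 m/s

Coriolis parameter at 73°N:
f = 2Ω sin φ = 2 × 7.29×10⁻⁵ × sin 73° = 1.39×10⁻⁴ s⁻¹
Component geostrophic relations (x east, y north):
u_g = −(1/(fρ)) ∂P/∂y,  v_g = (1/(fρ)) ∂P/∂x
u_g = −(−1.8×10⁻³)/(1.39×10⁻⁴ × 1.05) = 12.3 m/s;  v_g = (2.3×10⁻³)/(1.39×10⁻⁴ × 1.05) = 15.7 m/s
|V_g| = √(u_g² + v_g²) = 19.9 m/s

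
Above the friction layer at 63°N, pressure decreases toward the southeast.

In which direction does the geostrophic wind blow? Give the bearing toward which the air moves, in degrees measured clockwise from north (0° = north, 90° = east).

225°

The pressure-gradient force points toward the southeast (bearing 135°).
Geostrophic balance: in the Northern Hemisphere the Coriolis force deflects motion to the right, so the geostrophic wind blows 90° to the right of the pressure-gradient force (low pressure on the left).
Rotating 135° by 90° clockwise gives 225° — the wind blows toward the southwest.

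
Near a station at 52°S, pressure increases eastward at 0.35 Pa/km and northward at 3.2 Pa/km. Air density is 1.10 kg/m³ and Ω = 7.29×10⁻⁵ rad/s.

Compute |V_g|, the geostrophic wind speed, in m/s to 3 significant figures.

Coriolis parameter at 52°S:
f = 2Ω sin φ = 2 × 7.29×10⁻⁵ × sin 52° = 1.15×10⁻⁴ s⁻¹
In the Southern Hemisphere f is negative: f = −1.15×10⁻⁴ s⁻¹.
Component geostrophic relations (x east, y north):
u_g = −(1/(fρ)) ∂P/∂y,  v_g = (1/(fρ)) ∂P/∂x
u_g = −(3.2×10⁻³)/(−1.15×10⁻⁴ × 1.10) = 25.3 m/s;  v_g = (0.35×10⁻³)/(−1.15×10⁻⁴ × 1.10) = −2.77 m/s
|V_g| = √(u_g² + v_g²) = 25.5 m/s

25.5 m/s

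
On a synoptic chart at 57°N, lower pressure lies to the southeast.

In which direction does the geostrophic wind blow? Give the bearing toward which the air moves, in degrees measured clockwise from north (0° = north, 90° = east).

The pressure-gradient force points toward the southeast (bearing 135°).
Geostrophic balance: in the Northern Hemisphere the Coriolis force deflects motion to the right, so the geostrophic wind blows 90° to the right of the pressure-gradient force (low pressure on the left).
Rotating 135° by 90° clockwise gives 225° — the wind blows toward the southwest.

225°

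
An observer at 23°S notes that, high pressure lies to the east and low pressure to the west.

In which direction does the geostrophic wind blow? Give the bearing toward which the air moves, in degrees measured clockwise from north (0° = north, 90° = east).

The pressure-gradient force points toward the west (bearing 270°).
Geostrophic balance: in the Southern Hemisphere the Coriolis force deflects motion to the left, so the geostrophic wind blows 90° to the left of the pressure-gradient force (low pressure on the right).
Rotating 270° by 90° counterclockwise gives 180° — the wind blows toward the south.

180°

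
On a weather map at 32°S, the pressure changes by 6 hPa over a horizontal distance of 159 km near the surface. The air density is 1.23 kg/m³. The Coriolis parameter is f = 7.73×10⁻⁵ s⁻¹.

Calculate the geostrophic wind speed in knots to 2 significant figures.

Pressure gradient: |∂P/∂n| = 600 Pa / 159000 m = 3.77×10⁻³ Pa/m
Geostrophic balance (pressure-gradient force = Coriolis force):
V_g = (1/(fρ)) |∂P/∂n| = 3.77×10⁻³ / (7.73×10⁻⁵ × 1.23) = 39.7 m/s
Converting: 39.7 m/s × 1.944 = 77 knots

77 knots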